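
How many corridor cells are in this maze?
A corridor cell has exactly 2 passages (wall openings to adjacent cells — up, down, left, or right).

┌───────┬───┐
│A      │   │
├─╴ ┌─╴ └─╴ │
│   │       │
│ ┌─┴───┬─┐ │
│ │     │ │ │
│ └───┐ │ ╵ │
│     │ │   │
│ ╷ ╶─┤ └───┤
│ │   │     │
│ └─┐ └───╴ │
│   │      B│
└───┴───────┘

Counting cells with exactly 2 passages:
Total corridor cells: 24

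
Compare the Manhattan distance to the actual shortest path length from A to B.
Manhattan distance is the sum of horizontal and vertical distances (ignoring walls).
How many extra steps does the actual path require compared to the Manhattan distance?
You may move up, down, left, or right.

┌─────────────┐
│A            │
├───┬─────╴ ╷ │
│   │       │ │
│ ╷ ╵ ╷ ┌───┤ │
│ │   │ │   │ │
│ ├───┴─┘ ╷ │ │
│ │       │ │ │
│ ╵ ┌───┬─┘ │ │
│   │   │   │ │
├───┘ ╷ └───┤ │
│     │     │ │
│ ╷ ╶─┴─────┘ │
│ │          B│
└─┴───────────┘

Manhattan distance: |6 - 0| + |6 - 0| = 12
Actual path length: 12
Extra steps: 12 - 12 = 0

Solution:

┌─────────────┐
│A → → → → → ↓│
├───┬─────╴ ╷ │
│   │       │↓│
│ ╷ ╵ ╷ ┌───┤ │
│ │   │ │   │↓│
│ ├───┴─┘ ╷ │ │
│ │       │ │↓│
│ ╵ ┌───┬─┘ │ │
│   │   │   │↓│
├───┘ ╷ └───┤ │
│     │     │↓│
│ ╷ ╶─┴─────┘ │
│ │          B│
└─┴───────────┘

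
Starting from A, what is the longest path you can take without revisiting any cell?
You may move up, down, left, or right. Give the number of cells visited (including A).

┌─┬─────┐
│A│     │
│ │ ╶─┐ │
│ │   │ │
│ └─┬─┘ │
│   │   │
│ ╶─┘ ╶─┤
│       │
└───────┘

Finding longest simple path using DFS:
Start: (0, 0)
Longest path visits 14 cells
Path: A → down → down → down → right → right → up → right → up → up → left → left → down → right

Solution:

┌─┬─────┐
│A│↓ ← ↰│
│ │ ╶─┐ │
│↓│↳ B│↑│
│ └─┬─┘ │
│↓  │↱ ↑│
│ ╶─┘ ╶─┤
│↳ → ↑  │
└───────┘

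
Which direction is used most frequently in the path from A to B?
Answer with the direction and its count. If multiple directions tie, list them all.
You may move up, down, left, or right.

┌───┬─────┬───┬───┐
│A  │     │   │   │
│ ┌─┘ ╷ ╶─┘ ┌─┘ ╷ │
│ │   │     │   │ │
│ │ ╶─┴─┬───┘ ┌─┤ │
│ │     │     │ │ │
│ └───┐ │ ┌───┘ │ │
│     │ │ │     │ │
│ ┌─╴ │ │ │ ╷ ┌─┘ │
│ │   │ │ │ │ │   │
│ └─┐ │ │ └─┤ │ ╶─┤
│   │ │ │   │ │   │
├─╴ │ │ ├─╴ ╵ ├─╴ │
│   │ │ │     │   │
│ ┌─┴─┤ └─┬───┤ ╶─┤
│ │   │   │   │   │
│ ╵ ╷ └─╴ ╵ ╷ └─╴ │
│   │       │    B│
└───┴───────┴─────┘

Directions: down, down, down, down, down, right, down, left, down, down, right, up, right, down, right, right, right, up, right, down, right, right
Counts: {'down': 10, 'right': 9, 'left': 1, 'up': 2}
Most common: down (10 times)

Solution:

┌───┬─────┬───┬───┐
│A  │     │   │   │
│ ┌─┘ ╷ ╶─┘ ┌─┘ ╷ │
│↓│   │     │   │ │
│ │ ╶─┴─┬───┘ ┌─┤ │
│↓│     │     │ │ │
│ └───┐ │ ┌───┘ │ │
│↓    │ │ │     │ │
│ ┌─╴ │ │ │ ╷ ┌─┘ │
│↓│   │ │ │ │ │   │
│ └─┐ │ │ └─┤ │ ╶─┤
│↳ ↓│ │ │   │ │   │
├─╴ │ │ ├─╴ ╵ ├─╴ │
│↓ ↲│ │ │     │   │
│ ┌─┴─┤ └─┬───┤ ╶─┤
│↓│↱ ↓│   │↱ ↓│   │
│ ╵ ╷ └─╴ ╵ ╷ └─╴ │
│↳ ↑│↳ → → ↑│↳ → B│
└───┴───────┴─────┘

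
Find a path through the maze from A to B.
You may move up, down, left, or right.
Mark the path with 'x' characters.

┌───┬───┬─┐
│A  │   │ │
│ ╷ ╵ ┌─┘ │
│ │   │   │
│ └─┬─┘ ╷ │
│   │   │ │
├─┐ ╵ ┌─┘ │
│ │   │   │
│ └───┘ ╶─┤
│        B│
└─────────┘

Finding the shortest path through the maze:
Path length: 14 steps
Directions: down → down → right → down → right → up → right → up → right → down → down → left → down → right

Solution:

┌───┬───┬─┐
│A  │   │ │
│ ╷ ╵ ┌─┘ │
│x│   │x x│
│ └─┬─┘ ╷ │
│x x│x x│x│
├─┐ ╵ ┌─┘ │
│ │x x│x x│
│ └───┘ ╶─┤
│      x B│
└─────────┘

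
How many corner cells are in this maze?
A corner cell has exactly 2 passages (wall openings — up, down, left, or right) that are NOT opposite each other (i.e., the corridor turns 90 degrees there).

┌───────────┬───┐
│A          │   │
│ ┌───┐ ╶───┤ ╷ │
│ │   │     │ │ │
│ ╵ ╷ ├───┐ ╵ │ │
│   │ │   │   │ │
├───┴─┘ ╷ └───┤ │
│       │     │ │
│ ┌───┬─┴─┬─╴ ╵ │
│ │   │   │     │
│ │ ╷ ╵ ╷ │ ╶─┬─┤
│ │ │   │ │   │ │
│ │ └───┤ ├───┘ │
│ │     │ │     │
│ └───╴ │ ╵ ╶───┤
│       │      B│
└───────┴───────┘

Counting corner cells (2 non-opposite passages):
Total corners: 33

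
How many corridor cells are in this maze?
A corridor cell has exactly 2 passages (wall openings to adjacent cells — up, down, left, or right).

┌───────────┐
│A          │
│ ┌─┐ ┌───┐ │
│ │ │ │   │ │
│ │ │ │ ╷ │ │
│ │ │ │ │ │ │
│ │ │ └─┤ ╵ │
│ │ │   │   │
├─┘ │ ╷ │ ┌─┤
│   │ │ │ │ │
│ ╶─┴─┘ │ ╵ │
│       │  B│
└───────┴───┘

Counting cells with exactly 2 passages:
Total corridor cells: 28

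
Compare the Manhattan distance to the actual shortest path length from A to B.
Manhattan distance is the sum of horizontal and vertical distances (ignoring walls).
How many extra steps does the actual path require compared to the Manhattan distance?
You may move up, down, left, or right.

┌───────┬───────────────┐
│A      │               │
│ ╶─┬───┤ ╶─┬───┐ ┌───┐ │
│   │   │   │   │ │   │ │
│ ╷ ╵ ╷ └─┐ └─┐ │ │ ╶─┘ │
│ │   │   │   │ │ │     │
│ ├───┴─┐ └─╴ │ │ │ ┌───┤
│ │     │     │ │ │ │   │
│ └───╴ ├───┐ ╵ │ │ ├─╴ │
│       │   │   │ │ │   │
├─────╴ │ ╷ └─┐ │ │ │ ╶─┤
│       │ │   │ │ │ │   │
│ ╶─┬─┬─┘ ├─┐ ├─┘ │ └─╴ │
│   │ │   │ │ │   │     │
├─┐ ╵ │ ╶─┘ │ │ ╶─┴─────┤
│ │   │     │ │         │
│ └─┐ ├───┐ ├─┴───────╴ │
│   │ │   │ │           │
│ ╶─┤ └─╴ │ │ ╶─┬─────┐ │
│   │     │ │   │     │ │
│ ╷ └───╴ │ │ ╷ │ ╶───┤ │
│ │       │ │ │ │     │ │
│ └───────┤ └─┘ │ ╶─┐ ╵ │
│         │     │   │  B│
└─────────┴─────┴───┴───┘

Manhattan distance: |11 - 0| + |11 - 0| = 22
Actual path length: 36
Extra steps: 36 - 22 = 14

Solution:

┌───────┬───────────────┐
│A      │↱ → → → ↓      │
│ ╶─┬───┤ ╶─┬───┐ ┌───┐ │
│↳ ↓│↱ ↓│↑ ↰│   │↓│   │ │
│ ╷ ╵ ╷ └─┐ └─┐ │ │ ╶─┘ │
│ │↳ ↑│↳ ↓│↑ ↰│ │↓│     │
│ ├───┴─┐ └─╴ │ │ │ ┌───┤
│ │     │↳ → ↑│ │↓│ │   │
│ └───╴ ├───┐ ╵ │ │ ├─╴ │
│       │   │   │↓│ │   │
├─────╴ │ ╷ └─┐ │ │ │ ╶─┤
│       │ │   │ │↓│ │   │
│ ╶─┬─┬─┘ ├─┐ ├─┘ │ └─╴ │
│   │ │   │ │ │↓ ↲│     │
├─┐ ╵ │ ╶─┘ │ │ ╶─┴─────┤
│ │   │     │ │↳ → → → ↓│
│ └─┐ ├───┐ ├─┴───────╴ │
│   │ │   │ │          ↓│
│ ╶─┤ └─╴ │ │ ╶─┬─────┐ │
│   │     │ │   │     │↓│
│ ╷ └───╴ │ │ ╷ │ ╶───┤ │
│ │       │ │ │ │     │↓│
│ └───────┤ └─┘ │ ╶─┐ ╵ │
│         │     │   │  B│
└─────────┴─────┴───┴───┘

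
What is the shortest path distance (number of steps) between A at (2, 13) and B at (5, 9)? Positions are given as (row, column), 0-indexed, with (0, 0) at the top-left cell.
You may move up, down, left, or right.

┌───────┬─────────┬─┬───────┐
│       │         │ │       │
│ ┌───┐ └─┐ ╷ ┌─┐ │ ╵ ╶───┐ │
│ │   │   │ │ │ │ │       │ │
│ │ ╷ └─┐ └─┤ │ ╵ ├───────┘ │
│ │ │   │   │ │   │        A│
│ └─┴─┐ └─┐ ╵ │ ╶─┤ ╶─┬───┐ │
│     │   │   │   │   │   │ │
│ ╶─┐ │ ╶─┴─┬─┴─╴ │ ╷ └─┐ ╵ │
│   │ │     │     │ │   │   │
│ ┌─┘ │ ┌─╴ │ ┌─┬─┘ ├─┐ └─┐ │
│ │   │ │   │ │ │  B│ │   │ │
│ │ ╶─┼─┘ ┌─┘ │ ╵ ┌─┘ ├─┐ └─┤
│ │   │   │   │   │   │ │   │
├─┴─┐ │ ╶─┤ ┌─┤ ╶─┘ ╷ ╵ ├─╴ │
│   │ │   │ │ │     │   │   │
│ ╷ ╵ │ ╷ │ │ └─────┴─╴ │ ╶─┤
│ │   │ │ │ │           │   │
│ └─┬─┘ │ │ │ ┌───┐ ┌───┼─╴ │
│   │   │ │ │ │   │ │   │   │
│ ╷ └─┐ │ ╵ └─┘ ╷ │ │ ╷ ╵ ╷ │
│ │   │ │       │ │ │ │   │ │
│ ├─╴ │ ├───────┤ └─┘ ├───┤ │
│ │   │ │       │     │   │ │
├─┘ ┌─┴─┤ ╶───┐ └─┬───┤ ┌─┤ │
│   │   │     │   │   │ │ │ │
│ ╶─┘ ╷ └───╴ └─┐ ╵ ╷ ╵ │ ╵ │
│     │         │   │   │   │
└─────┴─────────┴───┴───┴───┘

Finding path from (2, 13) to (5, 9):
Path: (2,13) → (2,12) → (2,11) → (2,10) → (2,9) → (3,9) → (4,9) → (5,9)
Distance: 7 steps

Solution:

┌───────┬─────────┬─┬───────┐
│       │         │ │       │
│ ┌───┐ └─┐ ╷ ┌─┐ │ ╵ ╶───┐ │
│ │   │   │ │ │ │ │       │ │
│ │ ╷ └─┐ └─┤ │ ╵ ├───────┘ │
│ │ │   │   │ │   │↓ ← ← ← A│
│ └─┴─┐ └─┐ ╵ │ ╶─┤ ╶─┬───┐ │
│     │   │   │   │↓  │   │ │
│ ╶─┐ │ ╶─┴─┬─┴─╴ │ ╷ └─┐ ╵ │
│   │ │     │     │↓│   │   │
│ ┌─┘ │ ┌─╴ │ ┌─┬─┘ ├─┐ └─┐ │
│ │   │ │   │ │ │  B│ │   │ │
│ │ ╶─┼─┘ ┌─┘ │ ╵ ┌─┘ ├─┐ └─┤
│ │   │   │   │   │   │ │   │
├─┴─┐ │ ╶─┤ ┌─┤ ╶─┘ ╷ ╵ ├─╴ │
│   │ │   │ │ │     │   │   │
│ ╷ ╵ │ ╷ │ │ └─────┴─╴ │ ╶─┤
│ │   │ │ │ │           │   │
│ └─┬─┘ │ │ │ ┌───┐ ┌───┼─╴ │
│   │   │ │ │ │   │ │   │   │
│ ╷ └─┐ │ ╵ └─┘ ╷ │ │ ╷ ╵ ╷ │
│ │   │ │       │ │ │ │   │ │
│ ├─╴ │ ├───────┤ └─┘ ├───┤ │
│ │   │ │       │     │   │ │
├─┘ ┌─┴─┤ ╶───┐ └─┬───┤ ┌─┤ │
│   │   │     │   │   │ │ │ │
│ ╶─┘ ╷ └───╴ └─┐ ╵ ╷ ╵ │ ╵ │
│     │         │   │   │   │
└─────┴─────────┴───┴───┴───┘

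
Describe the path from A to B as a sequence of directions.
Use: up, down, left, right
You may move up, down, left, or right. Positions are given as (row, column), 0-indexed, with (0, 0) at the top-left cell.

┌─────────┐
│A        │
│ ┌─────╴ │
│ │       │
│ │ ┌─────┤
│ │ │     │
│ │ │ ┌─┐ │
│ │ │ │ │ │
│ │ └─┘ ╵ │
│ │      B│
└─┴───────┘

Finding the path and converting it to directions:
Path through cells: (0,0) → (0,1) → (0,2) → (0,3) → (0,4) → (1,4) → (1,3) → (1,2) → (1,1) → (2,1) → (3,1) → (4,1) → (4,2) → (4,3) → (4,4)
Directions: right, right, right, right, down, left, left, left, down, down, down, right, right, right

Solution:

┌─────────┐
│A → → → ↓│
│ ┌─────╴ │
│ │↓ ← ← ↲│
│ │ ┌─────┤
│ │↓│     │
│ │ │ ┌─┐ │
│ │↓│ │ │ │
│ │ └─┘ ╵ │
│ │↳ → → B│
└─┴───────┘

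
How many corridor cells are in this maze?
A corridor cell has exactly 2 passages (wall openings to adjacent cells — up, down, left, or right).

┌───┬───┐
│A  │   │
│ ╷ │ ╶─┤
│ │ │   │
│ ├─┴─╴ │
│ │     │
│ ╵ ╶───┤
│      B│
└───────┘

Counting cells with exactly 2 passages:
Total corridor cells: 12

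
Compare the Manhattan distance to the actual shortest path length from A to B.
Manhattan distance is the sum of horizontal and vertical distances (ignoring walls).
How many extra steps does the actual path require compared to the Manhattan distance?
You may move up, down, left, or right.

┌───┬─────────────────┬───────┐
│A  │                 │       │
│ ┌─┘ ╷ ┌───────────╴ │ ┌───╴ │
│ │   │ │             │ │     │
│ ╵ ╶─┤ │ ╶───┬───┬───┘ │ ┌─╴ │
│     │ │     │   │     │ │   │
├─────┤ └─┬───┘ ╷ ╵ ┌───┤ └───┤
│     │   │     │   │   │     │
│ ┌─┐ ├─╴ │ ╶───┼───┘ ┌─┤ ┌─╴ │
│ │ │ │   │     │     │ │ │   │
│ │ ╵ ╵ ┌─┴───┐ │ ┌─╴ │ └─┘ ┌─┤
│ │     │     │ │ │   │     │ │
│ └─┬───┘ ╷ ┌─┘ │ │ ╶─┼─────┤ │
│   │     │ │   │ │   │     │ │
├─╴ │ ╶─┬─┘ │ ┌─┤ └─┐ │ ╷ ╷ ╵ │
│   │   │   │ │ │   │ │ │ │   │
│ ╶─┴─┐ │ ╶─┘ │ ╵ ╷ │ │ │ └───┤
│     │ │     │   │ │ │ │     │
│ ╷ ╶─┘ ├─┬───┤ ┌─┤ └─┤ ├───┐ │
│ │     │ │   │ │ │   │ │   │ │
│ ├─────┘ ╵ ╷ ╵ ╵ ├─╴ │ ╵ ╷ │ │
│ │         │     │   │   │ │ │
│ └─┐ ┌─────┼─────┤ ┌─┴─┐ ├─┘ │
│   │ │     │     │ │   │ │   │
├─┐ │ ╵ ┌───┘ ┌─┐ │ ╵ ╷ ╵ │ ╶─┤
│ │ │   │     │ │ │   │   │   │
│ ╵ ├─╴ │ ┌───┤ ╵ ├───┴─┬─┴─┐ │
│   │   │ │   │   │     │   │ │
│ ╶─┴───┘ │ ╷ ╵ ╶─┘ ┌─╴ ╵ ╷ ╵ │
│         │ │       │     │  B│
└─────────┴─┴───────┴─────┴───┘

Manhattan distance: |14 - 0| + |14 - 0| = 28
Actual path length: 60
Extra steps: 60 - 28 = 32

Solution:

┌───┬─────────────────┬───────┐
│A  │↱ ↓              │       │
│ ┌─┘ ╷ ┌───────────╴ │ ┌───╴ │
│↓│↱ ↑│↓│             │ │     │
│ ╵ ╶─┤ │ ╶───┬───┬───┘ │ ┌─╴ │
│↳ ↑  │↓│     │   │     │ │   │
├─────┤ └─┬───┘ ╷ ╵ ┌───┤ └───┤
│↓ ← ↰│↳ ↓│     │   │   │     │
│ ┌─┐ ├─╴ │ ╶───┼───┘ ┌─┤ ┌─╴ │
│↓│ │↑│↓ ↲│     │     │ │ │   │
│ │ ╵ ╵ ┌─┴───┐ │ ┌─╴ │ └─┘ ┌─┤
│↓│  ↑ ↲│     │ │ │   │     │ │
│ └─┬───┘ ╷ ┌─┘ │ │ ╶─┼─────┤ │
│↳ ↓│     │ │   │ │   │     │ │
├─╴ │ ╶─┬─┘ │ ┌─┤ └─┐ │ ╷ ╷ ╵ │
│↓ ↲│   │   │ │ │   │ │ │ │   │
│ ╶─┴─┐ │ ╶─┘ │ ╵ ╷ │ │ │ └───┤
│↓    │ │     │   │ │ │ │     │
│ ╷ ╶─┘ ├─┬───┤ ┌─┤ └─┤ ├───┐ │
│↓│     │ │   │ │ │   │ │   │ │
│ ├─────┘ ╵ ╷ ╵ ╵ ├─╴ │ ╵ ╷ │ │
│↓│         │     │   │   │ │ │
│ └─┐ ┌─────┼─────┤ ┌─┴─┐ ├─┘ │
│↳ ↓│ │     │↱ → ↓│ │   │ │   │
├─┐ │ ╵ ┌───┘ ┌─┐ │ ╵ ╷ ╵ │ ╶─┤
│ │↓│   │↱ → ↑│ │↓│   │   │   │
│ ╵ ├─╴ │ ┌───┤ ╵ ├───┴─┬─┴─┐ │
│↓ ↲│   │↑│   │↓ ↲│↱ → ↓│↱ ↓│ │
│ ╶─┴───┘ │ ╷ ╵ ╶─┘ ┌─╴ ╵ ╷ ╵ │
│↳ → → → ↑│ │  ↳ → ↑│  ↳ ↑│↳ B│
└─────────┴─┴───────┴─────┴───┘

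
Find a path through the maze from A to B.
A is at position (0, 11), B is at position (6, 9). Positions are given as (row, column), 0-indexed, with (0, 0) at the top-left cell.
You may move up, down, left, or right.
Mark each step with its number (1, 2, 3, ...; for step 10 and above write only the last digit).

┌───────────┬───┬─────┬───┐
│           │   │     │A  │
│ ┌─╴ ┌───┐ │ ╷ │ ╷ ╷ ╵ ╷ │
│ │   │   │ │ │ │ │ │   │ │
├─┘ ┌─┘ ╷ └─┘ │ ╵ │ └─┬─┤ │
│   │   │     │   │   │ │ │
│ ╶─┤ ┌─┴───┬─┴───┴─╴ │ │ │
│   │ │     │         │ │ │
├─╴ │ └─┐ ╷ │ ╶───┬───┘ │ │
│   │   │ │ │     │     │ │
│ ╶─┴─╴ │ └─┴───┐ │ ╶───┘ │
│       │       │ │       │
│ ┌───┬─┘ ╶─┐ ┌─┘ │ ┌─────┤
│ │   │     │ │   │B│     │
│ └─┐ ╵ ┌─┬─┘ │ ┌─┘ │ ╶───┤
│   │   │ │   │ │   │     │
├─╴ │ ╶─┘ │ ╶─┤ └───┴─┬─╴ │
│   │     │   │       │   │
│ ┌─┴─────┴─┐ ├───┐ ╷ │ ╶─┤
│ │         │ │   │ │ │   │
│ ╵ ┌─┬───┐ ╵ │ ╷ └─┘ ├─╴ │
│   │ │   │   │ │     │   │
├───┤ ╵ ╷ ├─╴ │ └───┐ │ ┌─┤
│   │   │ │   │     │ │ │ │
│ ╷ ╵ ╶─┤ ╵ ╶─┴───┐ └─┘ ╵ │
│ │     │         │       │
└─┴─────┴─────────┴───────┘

Finding the shortest path from (0, 11) to (6, 9):
Path length: 10 steps
Directions: right → down → down → down → down → down → left → left → left → down

Solution:

┌───────────┬───┬─────┬───┐
│           │   │     │A 1│
│ ┌─╴ ┌───┐ │ ╷ │ ╷ ╷ ╵ ╷ │
│ │   │   │ │ │ │ │ │   │2│
├─┘ ┌─┘ ╷ └─┘ │ ╵ │ └─┬─┤ │
│   │   │     │   │   │ │3│
│ ╶─┤ ┌─┴───┬─┴───┴─╴ │ │ │
│   │ │     │         │ │4│
├─╴ │ └─┐ ╷ │ ╶───┬───┘ │ │
│   │   │ │ │     │     │5│
│ ╶─┴─╴ │ └─┴───┐ │ ╶───┘ │
│       │       │ │9 8 7 6│
│ ┌───┬─┘ ╶─┐ ┌─┘ │ ┌─────┤
│ │   │     │ │   │B│     │
│ └─┐ ╵ ┌─┬─┘ │ ┌─┘ │ ╶───┤
│   │   │ │   │ │   │     │
├─╴ │ ╶─┘ │ ╶─┤ └───┴─┬─╴ │
│   │     │   │       │   │
│ ┌─┴─────┴─┐ ├───┐ ╷ │ ╶─┤
│ │         │ │   │ │ │   │
│ ╵ ┌─┬───┐ ╵ │ ╷ └─┘ ├─╴ │
│   │ │   │   │ │     │   │
├───┤ ╵ ╷ ├─╴ │ └───┐ │ ┌─┤
│   │   │ │   │     │ │ │ │
│ ╷ ╵ ╶─┤ ╵ ╶─┴───┐ └─┘ ╵ │
│ │     │         │       │
└─┴─────┴─────────┴───────┘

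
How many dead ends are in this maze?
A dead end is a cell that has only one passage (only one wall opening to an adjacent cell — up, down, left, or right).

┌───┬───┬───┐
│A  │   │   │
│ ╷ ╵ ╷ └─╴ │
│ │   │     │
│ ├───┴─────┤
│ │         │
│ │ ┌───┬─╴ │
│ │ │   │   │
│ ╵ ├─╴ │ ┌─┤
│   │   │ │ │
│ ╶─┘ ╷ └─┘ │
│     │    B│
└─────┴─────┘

Checking each cell for number of passages:

Dead ends found at positions:
  (0, 4)
  (3, 2)
  (4, 4)
  (4, 5)
Total dead ends: 4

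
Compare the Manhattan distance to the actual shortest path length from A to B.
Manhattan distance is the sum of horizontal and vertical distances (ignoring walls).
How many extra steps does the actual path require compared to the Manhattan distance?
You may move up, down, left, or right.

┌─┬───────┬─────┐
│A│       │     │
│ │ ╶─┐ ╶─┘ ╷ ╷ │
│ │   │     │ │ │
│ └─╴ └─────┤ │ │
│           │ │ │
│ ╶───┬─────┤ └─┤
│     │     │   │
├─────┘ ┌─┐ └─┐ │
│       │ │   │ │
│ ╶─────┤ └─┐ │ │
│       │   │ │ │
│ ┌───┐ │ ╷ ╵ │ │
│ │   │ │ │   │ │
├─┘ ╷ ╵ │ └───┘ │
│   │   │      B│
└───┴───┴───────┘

Manhattan distance: |7 - 0| + |7 - 0| = 14
Actual path length: 22
Extra steps: 22 - 14 = 8

Solution:

┌─┬───────┬─────┐
│A│↱ → ↓  │↱ ↓  │
│ │ ╶─┐ ╶─┘ ╷ ╷ │
│↓│↑ ↰│↳ → ↑│↓│ │
│ └─╴ └─────┤ │ │
│↳ → ↑      │↓│ │
│ ╶───┬─────┤ └─┤
│     │     │↳ ↓│
├─────┘ ┌─┐ └─┐ │
│       │ │   │↓│
│ ╶─────┤ └─┐ │ │
│       │   │ │↓│
│ ┌───┐ │ ╷ ╵ │ │
│ │   │ │ │   │↓│
├─┘ ╷ ╵ │ └───┘ │
│   │   │      B│
└───┴───┴───────┘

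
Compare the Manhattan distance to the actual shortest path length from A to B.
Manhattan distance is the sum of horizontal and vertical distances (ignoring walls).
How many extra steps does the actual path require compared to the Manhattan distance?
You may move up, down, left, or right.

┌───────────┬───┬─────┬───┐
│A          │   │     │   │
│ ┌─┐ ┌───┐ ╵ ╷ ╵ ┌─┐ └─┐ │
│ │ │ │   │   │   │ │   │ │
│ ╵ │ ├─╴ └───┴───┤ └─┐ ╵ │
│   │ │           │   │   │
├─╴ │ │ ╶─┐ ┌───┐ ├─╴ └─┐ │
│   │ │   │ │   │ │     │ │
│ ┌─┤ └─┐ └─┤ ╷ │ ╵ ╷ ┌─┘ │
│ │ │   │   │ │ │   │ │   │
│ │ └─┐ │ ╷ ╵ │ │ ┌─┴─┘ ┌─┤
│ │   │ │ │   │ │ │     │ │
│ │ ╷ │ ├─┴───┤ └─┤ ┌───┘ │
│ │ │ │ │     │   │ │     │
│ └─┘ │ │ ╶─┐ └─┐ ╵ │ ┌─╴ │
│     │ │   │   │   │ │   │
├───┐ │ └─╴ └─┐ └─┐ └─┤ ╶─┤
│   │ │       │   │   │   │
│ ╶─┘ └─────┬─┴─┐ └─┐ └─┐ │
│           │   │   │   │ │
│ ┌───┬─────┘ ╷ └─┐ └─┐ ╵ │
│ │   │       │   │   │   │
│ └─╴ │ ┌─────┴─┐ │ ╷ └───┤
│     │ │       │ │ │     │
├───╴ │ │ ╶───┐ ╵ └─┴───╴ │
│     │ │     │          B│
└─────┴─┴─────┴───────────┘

Manhattan distance: |12 - 0| + |12 - 0| = 24
Actual path length: 30
Extra steps: 30 - 24 = 6

Solution:

┌───────────┬───┬─────┬───┐
│A → ↓      │   │     │   │
│ ┌─┐ ┌───┐ ╵ ╷ ╵ ┌─┐ └─┐ │
│ │ │↓│   │   │   │ │   │ │
│ ╵ │ ├─╴ └───┴───┤ └─┐ ╵ │
│   │↓│           │   │   │
├─╴ │ │ ╶─┐ ┌───┐ ├─╴ └─┐ │
│   │↓│   │ │   │ │     │ │
│ ┌─┤ └─┐ └─┤ ╷ │ ╵ ╷ ┌─┘ │
│ │ │↳ ↓│   │ │ │   │ │   │
│ │ └─┐ │ ╷ ╵ │ │ ┌─┴─┘ ┌─┤
│ │   │↓│ │   │ │ │     │ │
│ │ ╷ │ ├─┴───┤ └─┤ ┌───┘ │
│ │ │ │↓│↱ → ↓│   │ │     │
│ └─┘ │ │ ╶─┐ └─┐ ╵ │ ┌─╴ │
│     │↓│↑ ↰│↳ ↓│   │ │   │
├───┐ │ └─╴ └─┐ └─┐ └─┤ ╶─┤
│   │ │↳ → ↑  │↳ ↓│   │   │
│ ╶─┘ └─────┬─┴─┐ └─┐ └─┐ │
│           │   │↳ ↓│   │ │
│ ┌───┬─────┘ ╷ └─┐ └─┐ ╵ │
│ │   │       │   │↳ ↓│   │
│ └─╴ │ ┌─────┴─┐ │ ╷ └───┤
│     │ │       │ │ │↳ → ↓│
├───╴ │ │ ╶───┐ ╵ └─┴───╴ │
│     │ │     │          B│
└─────┴─┴─────┴───────────┘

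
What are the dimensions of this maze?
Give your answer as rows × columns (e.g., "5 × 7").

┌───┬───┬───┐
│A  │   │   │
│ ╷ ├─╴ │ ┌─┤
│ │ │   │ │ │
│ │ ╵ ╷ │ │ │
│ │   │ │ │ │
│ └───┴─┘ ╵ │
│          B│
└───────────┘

Counting the maze dimensions:
Rows (vertical): 4
Columns (horizontal): 6
Dimensions: 4 × 6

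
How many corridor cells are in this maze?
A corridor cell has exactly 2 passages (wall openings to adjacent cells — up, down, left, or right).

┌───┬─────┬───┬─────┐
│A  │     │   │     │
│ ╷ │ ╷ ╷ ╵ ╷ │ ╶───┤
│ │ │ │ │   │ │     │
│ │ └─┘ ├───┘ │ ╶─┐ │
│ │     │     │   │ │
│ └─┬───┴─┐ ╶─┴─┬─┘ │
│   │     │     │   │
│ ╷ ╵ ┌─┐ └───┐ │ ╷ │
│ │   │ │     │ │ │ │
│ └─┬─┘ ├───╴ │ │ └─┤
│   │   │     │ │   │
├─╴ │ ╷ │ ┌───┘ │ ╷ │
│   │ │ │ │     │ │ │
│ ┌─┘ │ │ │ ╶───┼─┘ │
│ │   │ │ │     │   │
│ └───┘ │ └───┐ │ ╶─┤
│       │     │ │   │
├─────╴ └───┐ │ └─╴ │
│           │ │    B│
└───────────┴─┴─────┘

Counting cells with exactly 2 passages:
Total corridor cells: 80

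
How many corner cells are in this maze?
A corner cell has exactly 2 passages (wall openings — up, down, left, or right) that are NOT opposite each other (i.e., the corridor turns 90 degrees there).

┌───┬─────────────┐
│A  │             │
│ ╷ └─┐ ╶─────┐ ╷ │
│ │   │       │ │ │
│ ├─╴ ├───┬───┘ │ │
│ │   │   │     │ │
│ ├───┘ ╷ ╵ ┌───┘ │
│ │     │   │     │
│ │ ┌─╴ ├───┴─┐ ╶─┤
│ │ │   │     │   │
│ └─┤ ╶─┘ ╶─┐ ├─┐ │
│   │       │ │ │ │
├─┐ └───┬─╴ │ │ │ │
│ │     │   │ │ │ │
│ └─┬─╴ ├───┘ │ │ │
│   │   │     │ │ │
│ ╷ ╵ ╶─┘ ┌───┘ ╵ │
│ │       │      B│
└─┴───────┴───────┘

Counting corner cells (2 non-opposite passages):
Total corners: 36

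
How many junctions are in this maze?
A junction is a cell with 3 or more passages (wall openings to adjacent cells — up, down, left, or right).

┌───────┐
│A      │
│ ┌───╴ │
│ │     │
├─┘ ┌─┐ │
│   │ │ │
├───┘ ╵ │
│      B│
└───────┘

Checking each cell for number of passages:

Junctions found (3+ passages):
  (1, 3): 3 passages
  (3, 2): 3 passages
Total junctions: 2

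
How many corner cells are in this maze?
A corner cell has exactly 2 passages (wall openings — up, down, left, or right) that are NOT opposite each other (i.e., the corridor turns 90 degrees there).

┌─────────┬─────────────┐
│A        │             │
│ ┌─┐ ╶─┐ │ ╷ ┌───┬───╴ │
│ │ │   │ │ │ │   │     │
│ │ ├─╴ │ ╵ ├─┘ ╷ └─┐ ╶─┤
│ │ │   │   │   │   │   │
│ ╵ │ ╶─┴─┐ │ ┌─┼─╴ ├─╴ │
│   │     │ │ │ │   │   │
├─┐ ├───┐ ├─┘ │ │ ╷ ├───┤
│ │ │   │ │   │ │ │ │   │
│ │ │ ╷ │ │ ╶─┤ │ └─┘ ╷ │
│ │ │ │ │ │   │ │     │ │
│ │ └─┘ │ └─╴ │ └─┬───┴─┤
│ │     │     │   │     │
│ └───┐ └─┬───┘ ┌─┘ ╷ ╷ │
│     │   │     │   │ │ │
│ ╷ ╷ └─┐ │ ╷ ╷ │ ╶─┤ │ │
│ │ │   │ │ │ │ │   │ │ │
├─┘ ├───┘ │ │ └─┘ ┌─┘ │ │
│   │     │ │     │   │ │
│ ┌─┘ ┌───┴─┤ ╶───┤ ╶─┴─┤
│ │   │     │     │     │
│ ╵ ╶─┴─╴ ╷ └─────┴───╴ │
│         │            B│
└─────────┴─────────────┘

Counting corner cells (2 non-opposite passages):
Total corners: 62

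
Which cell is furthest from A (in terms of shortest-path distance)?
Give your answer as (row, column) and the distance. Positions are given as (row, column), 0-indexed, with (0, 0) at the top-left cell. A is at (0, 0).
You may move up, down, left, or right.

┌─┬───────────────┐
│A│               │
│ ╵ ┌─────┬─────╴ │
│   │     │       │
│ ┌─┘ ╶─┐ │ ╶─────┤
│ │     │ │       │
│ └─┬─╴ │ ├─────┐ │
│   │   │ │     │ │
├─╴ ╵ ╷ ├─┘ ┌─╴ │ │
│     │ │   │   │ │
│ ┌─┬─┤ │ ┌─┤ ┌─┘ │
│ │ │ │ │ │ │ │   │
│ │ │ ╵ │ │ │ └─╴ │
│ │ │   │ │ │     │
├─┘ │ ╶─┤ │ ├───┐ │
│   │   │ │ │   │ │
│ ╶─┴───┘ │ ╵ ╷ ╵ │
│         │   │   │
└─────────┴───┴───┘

Computing BFS distances from A to all cells:
Furthest cell: (5, 1)
Distance: 44 steps

Path from A to the furthest cell:

┌─┬───────────────┐
│A│↱ → → → → → → ↓│
│ ╵ ┌─────┬─────╴ │
│↳ ↑│     │↓ ← ← ↲│
│ ┌─┘ ╶─┐ │ ╶─────┤
│ │     │ │↳ → → ↓│
│ └─┬─╴ │ ├─────┐ │
│   │   │ │↓ ← ↰│↓│
├─╴ ╵ ╷ ├─┘ ┌─╴ │ │
│     │ │↓ ↲│↱ ↑│↓│
│ ┌─┬─┤ │ ┌─┤ ┌─┘ │
│ │B│ │ │↓│ │↑│  ↓│
│ │ │ ╵ │ │ │ └─╴ │
│ │↑│   │↓│ │↑ ← ↲│
├─┘ │ ╶─┤ │ ├───┐ │
│↱ ↑│   │↓│ │   │ │
│ ╶─┴───┘ │ ╵ ╷ ╵ │
│↑ ← ← ← ↲│   │   │
└─────────┴───┴───┘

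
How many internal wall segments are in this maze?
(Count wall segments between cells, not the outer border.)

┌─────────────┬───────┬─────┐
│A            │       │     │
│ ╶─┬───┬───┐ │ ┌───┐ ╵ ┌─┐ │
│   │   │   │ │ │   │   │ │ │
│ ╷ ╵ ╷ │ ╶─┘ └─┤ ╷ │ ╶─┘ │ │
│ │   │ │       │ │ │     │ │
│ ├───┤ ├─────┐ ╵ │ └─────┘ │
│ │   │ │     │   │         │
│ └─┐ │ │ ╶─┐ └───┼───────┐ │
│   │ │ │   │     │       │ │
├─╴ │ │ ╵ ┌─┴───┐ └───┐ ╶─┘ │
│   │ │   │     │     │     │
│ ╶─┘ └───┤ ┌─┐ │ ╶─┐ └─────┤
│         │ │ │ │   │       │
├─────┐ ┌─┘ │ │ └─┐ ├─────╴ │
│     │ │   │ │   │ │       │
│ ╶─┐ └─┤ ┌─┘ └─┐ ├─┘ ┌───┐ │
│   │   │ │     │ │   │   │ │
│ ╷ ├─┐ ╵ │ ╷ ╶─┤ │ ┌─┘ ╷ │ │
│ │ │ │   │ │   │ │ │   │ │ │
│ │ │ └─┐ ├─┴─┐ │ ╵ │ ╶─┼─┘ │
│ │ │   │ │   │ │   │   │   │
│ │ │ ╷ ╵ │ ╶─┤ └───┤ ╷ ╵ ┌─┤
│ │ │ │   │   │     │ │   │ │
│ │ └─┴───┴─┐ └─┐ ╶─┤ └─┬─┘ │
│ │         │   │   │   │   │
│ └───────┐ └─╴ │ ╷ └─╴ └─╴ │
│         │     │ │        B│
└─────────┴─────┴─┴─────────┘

Counting internal wall segments:
Total internal walls: 169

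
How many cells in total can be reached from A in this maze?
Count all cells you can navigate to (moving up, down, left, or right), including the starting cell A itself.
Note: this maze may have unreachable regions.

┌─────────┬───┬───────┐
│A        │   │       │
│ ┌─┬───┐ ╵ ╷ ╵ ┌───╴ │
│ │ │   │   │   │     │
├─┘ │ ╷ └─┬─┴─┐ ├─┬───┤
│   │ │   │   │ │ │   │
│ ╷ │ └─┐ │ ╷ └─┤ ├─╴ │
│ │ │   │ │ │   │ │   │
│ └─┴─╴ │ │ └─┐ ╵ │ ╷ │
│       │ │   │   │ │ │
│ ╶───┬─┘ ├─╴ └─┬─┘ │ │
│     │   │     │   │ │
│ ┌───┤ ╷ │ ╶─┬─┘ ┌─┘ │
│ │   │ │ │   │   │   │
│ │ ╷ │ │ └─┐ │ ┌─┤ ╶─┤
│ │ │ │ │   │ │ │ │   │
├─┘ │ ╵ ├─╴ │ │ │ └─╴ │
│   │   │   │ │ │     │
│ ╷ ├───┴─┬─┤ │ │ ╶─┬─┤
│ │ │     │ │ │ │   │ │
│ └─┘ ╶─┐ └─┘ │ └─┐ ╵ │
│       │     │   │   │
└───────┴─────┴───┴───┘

Using BFS/flood-fill to find all reachable cells from A:
Maze size: 11 × 11 = 121 total cells
101 cell(s) are walled off and cannot be reached from A.
Reachable cells: 20

Reachable region (· marks reachable cells):

┌─────────┬───┬───────┐
│A · · · ·│· ·│· · · ·│
│ ┌─┬───┐ ╵ ╷ ╵ ┌───╴ │
│·│ │   │· ·│· ·│· · ·│
├─┘ │ ╷ └─┬─┴─┐ ├─┬───┤
│   │ │   │   │·│ │   │
│ ╷ │ └─┐ │ ╷ └─┤ ├─╴ │
│ │ │   │ │ │   │ │   │
│ └─┴─╴ │ │ └─┐ ╵ │ ╷ │
│       │ │   │   │ │ │
│ ╶───┬─┘ ├─╴ └─┬─┘ │ │
│     │   │     │   │ │
│ ┌───┤ ╷ │ ╶─┬─┘ ┌─┘ │
│ │   │ │ │   │   │   │
│ │ ╷ │ │ └─┐ │ ┌─┤ ╶─┤
│ │ │ │ │   │ │ │ │   │
├─┘ │ ╵ ├─╴ │ │ │ └─╴ │
│   │   │   │ │ │     │
│ ╷ ├───┴─┬─┤ │ │ ╶─┬─┤
│ │ │     │ │ │ │   │ │
│ └─┘ ╶─┐ └─┘ │ └─┐ ╵ │
│       │     │   │   │
└───────┴─────┴───┴───┘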